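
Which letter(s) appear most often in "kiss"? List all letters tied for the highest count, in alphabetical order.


Word: "kiss"
Letter counts:
  'i': 1
  'k': 1
  's': 2
Maximum count = 2
Most frequent = 's' (2 times each)


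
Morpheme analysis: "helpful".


Word: "helpful"
Morphemes: help + -ful
Each morpheme carries meaning
= 2 morphemes


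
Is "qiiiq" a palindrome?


Word: "qiiiq"
Reversed: "qiiiq"
Forward == Backward? qiiiq == qiiiq
Palindrome = Yes


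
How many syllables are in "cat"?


Word: "cat"
Syllable breakdown: cat
Counting: 1 part
= 1 syllable


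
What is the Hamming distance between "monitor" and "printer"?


Comparing character by character (same length = 7):
  Pos 0: 'm' vs 'p' !=
  Pos 1: 'o' vs 'r' !=
  Pos 2: 'n' vs 'i' !=
  Pos 3: 'i' vs 'n' !=
  Pos 4: 't' vs 't' =
  Pos 5: 'o' vs 'e' !=
  Pos 6: 'r' vs 'r' =
Hamming distance = 5


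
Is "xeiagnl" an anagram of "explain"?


Word 1: "explain" → sorted: aeilnpx
Word 2: "xeiagnl" → sorted: aegilnx
Same letters? aeilnpx != aegilnx
Anagram = No


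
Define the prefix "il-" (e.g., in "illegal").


Prefix: il-
Example: illegal = il- + legal
Meaning = not


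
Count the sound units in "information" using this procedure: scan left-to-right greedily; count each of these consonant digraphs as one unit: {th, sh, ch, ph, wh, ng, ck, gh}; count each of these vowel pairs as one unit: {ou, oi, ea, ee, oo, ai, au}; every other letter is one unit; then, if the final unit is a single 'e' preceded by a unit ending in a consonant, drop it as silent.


Word: "information" (11 letters)
Left-to-right scan:
  (1) 'i' (letter)
  (2) 'n' (letter)
  (3) 'f' (letter)
  (4) 'o' (letter)
  (5) 'r' (letter)
  (6) 'm' (letter)
  (7) 'a' (letter)
  (8) 't' (letter)
  (9) 'i' (letter)
  (10) 'o' (letter)
  (11) 'n' (letter)
Units from scan: 11
Sound units = 11 units


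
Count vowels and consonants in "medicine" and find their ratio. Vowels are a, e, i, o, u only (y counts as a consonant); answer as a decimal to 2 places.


Word: "medicine"
Vowels (a,e,i,o,u): 4
Consonants: 4
Ratio = 4/4
= 1.00


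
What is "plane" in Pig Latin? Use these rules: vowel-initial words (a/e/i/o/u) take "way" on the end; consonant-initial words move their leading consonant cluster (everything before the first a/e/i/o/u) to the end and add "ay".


Word: "plane"
Starts with consonant(s) → move to end, add 'ay'
Consonant cluster: "pl"
Pig Latin = "aneplay"


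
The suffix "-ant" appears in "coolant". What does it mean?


Suffix: -ant
Example: coolant (cool + -ant)
Meaning = one who / that which


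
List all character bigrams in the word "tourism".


Word: "tourism" (length 7)
Number of bigrams = 7 - 2 + 1 = 6
  Position 0: "to"
  Position 1: "ou"
  Position 2: "ur"
  Position 3: "ri"
  Position 4: "is"
  Position 5: "sm"
Bigrams = "to", "ou", "ur", "ri", "is", "sm"


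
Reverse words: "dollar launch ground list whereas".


Original: "dollar launch ground list whereas"
Words (1..n): dollar | launch | ground | list | whereas
Reversed (n..1): whereas | list | ground | launch | dollar
Result = "whereas list ground launch dollar"


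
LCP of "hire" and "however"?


Word 1: "hire"
Word 2: "however"
Comparing from start:
  Pos 0: 'h' == 'h'
  Pos 1: 'i' != 'o' (stop)
LCP = "h" (length 1)


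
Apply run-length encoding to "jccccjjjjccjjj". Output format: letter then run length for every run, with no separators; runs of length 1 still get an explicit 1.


String: "jccccjjjjccjjj"
Scanning for consecutive runs:
  'j' x 1
  'c' x 4
  'j' x 4
  'c' x 2
  'j' x 3
RLE = "j1c4j4c2j3"


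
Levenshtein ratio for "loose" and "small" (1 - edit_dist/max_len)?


Word 1: "loose" (length 5)
Word 2: "small" (length 5)
One optimal edit sequence:
  1. substitute 'l' -> 's'  (+1)
  2. substitute 'o' -> 'm'  (+1)
  3. substitute 'o' -> 'a'  (+1)
  4. substitute 's' -> 'l'  (+1)
  5. substitute 'e' -> 'l'  (+1)
Edit distance = 5
Max length = max(5, 5) = 5
Similarity = 1 - 5/5
= 0.0000


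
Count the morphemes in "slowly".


Word: "slowly"
Morphemes: slow / -ly
Each morpheme carries meaning
= 2 morphemes


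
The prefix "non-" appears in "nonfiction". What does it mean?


Prefix: non-
Example: nonfiction = non- + fiction
Meaning = not


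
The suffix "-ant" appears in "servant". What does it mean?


Suffix: -ant
Example: servant (serve + -ant, with a spelling change)
Meaning = one who / that which


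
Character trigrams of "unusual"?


Word: "unusual" (length 7)
Number of trigrams = 7 - 3 + 1 = 5
  Position 0: "unu"
  Position 1: "nus"
  Position 2: "usu"
  Position 3: "sua"
  Position 4: "ual"
Trigrams = "unu", "nus", "usu", "sua", "ual"


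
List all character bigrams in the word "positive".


Word: "positive" (length 8)
Number of bigrams = 8 - 2 + 1 = 7
  Position 0: "po"
  Position 1: "os"
  Position 2: "si"
  Position 3: "it"
  Position 4: "ti"
  Position 5: "iv"
  Position 6: "ve"
Bigrams = "po", "os", "si", "it", "ti", "iv", "ve"


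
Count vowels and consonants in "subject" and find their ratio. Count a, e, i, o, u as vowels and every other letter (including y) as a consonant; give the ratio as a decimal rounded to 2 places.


Word: "subject"
Vowels (a,e,i,o,u): 2
Consonants: 5
Ratio = 2/5
= 0.40


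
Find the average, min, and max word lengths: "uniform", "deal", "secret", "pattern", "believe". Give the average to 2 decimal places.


Lengths: "uniform"=7, "deal"=4, "secret"=6, "pattern"=7, "believe"=7
Sum = 31, Count = 5
Average = 31/5 = 6.20
= avg=6.20, min=4, max=7


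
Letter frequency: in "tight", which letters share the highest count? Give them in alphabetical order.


Word: "tight"
Letter counts:
  'g': 1
  'h': 1
  'i': 1
  't': 2
Maximum count = 2
Most frequent = 't' (2 times each)


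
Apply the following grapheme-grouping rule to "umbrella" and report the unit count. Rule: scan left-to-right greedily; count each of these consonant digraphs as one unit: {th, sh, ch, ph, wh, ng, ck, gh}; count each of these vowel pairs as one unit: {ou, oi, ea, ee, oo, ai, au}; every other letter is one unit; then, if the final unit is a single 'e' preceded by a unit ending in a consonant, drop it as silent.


Word: "umbrella" (8 letters)
Left-to-right scan:
  (1) 'u' (letter)
  (2) 'm' (letter)
  (3) 'b' (letter)
  (4) 'r' (letter)
  (5) 'e' (letter)
  (6) 'l' (letter)
  (7) 'l' (letter)
  (8) 'a' (letter)
Units from scan: 8
Sound units = 8 units


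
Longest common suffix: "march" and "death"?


Word 1: "march"
Word 2: "death"
Comparing from end:
  Pos -1: 'h' == 'h'
  Pos -2: 'c' != 't' (stop)
LCS = "h" (length 1)


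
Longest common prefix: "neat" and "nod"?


Word 1: "neat"
Word 2: "nod"
Comparing from start:
  Pos 0: 'n' == 'n'
  Pos 1: 'e' != 'o' (stop)
LCP = "n" (length 1)


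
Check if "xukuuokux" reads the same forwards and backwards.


Word: "xukuuokux"
Reversed: "xukouukux"
Forward == Backward? xukuuokux != xukouukux
Palindrome = No


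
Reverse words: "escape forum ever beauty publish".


Original: "escape forum ever beauty publish"
Words (1..n): escape | forum | ever | beauty | publish
Reversed (n..1): publish | beauty | ever | forum | escape
Result = "publish beauty ever forum escape"


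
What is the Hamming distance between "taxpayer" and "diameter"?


Comparing character by character (same length = 8):
  Pos 0: 't' vs 'd' !=
  Pos 1: 'a' vs 'i' !=
  Pos 2: 'x' vs 'a' !=
  Pos 3: 'p' vs 'm' !=
  Pos 4: 'a' vs 'e' !=
  Pos 5: 'y' vs 't' !=
  Pos 6: 'e' vs 'e' =
  Pos 7: 'r' vs 'r' =
Hamming distance = 6


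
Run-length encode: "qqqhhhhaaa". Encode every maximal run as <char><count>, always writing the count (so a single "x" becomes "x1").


String: "qqqhhhhaaa"
Scanning for consecutive runs:
  'q' x 3
  'h' x 4
  'a' x 3
RLE = "q3h4a3"


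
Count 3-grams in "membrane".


Word: "membrane" (length 8)
Number of 3-grams = length - 3 + 1 = 8 - 3 + 1
= 6


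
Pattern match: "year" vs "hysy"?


Pattern of "year": [0, 1, 2, 3]
Pattern of "hysy": [0, 1, 2, 1]
Patterns do not match
Same pattern = No


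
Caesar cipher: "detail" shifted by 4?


Word: "detail"
Shift: 4
Each letter → (letter + shift) mod 26:
  'd' (3) + 4 = 7 → 'h'
  'e' (4) + 4 = 8 → 'i'
  't' (19) + 4 = 23 → 'x'
  'a' (0) + 4 = 4 → 'e'
  'i' (8) + 4 = 12 → 'm'
  'l' (11) + 4 = 15 → 'p'
Result = "hixemp"


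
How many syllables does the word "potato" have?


Word: "potato"
Syllable breakdown: po | ta | to
Counting: 3 parts
= 3 syllables


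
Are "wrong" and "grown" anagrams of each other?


Word 1: "wrong" → sorted: gnorw
Word 2: "grown" → sorted: gnorw
Same letters? gnorw == gnorw
Anagram = Yes


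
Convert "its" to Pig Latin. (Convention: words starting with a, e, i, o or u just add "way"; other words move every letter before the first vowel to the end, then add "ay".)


Word: "its"
Starts with vowel → add 'way'
Pig Latin = "itsway"


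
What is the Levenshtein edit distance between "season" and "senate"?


Word 1: "season" (length 6)
Word 2: "senate" (length 6)
One optimal edit sequence (insert/delete/substitute each cost 1):
  1. keep 's'
  2. keep 'e'
  3. substitute 'a' -> 'n'  (+1)
  4. substitute 's' -> 'a'  (+1)
  5. substitute 'o' -> 't'  (+1)
  6. substitute 'n' -> 'e'  (+1)
Total edit operations: 4
Edit distance = 4


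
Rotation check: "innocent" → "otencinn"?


Word: "innocent", Candidate: "otencinn"
Method: check if candidate is substring of word+word
"innocentinnocent" contains "otencinn"? No
Is rotation = No


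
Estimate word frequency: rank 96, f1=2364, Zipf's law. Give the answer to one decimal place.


Zipf's law: f(r) = f(1) / r
f(1) = 2364
f(96) = 2364 / 96
= 24.6 occurrences


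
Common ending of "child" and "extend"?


Word 1: "child"
Word 2: "extend"
Comparing from end:
  Pos -1: 'd' == 'd'
  Pos -2: 'l' != 'n' (stop)
LCS = "d" (length 1)


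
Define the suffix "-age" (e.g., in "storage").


Suffix: -age
Example: storage = store + -age, with a spelling change
Meaning = result / collection


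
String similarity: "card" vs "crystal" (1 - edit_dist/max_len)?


Word 1: "card" (length 4)
Word 2: "crystal" (length 7)
One optimal edit sequence:
  1. keep 'c'
  2. insert 'r'  (+1)
  3. insert 'y'  (+1)
  4. insert 's'  (+1)
  5. substitute 'a' -> 't'  (+1)
  6. substitute 'r' -> 'a'  (+1)
  7. substitute 'd' -> 'l'  (+1)
Edit distance = 6
Max length = max(4, 7) = 7
Similarity = 1 - 6/7
= 0.1429


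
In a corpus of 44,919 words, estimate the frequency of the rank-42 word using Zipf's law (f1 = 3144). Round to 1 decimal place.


Zipf's law: f(r) = f(1) / r
f(1) = 3144
f(42) = 3144 / 42
= 74.9 occurrences


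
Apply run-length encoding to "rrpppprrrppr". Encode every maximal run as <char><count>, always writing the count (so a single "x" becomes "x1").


String: "rrpppprrrppr"
Scanning for consecutive runs:
  'r' x 2
  'p' x 4
  'r' x 3
  'p' x 2
  'r' x 1
RLE = "r2p4r3p2r1"


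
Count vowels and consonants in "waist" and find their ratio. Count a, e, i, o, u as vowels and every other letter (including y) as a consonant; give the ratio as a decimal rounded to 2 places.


Word: "waist"
Vowels (a,e,i,o,u): 2
Consonants: 3
Ratio = 2/3
= 0.67


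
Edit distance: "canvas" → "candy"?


Word 1: "canvas" (length 6)
Word 2: "candy" (length 5)
One optimal edit sequence (insert/delete/substitute each cost 1):
  1. keep 'c'
  2. keep 'a'
  3. keep 'n'
  4. delete 'v'  (+1)
  5. substitute 'a' -> 'd'  (+1)
  6. substitute 's' -> 'y'  (+1)
Total edit operations: 3
Edit distance = 3


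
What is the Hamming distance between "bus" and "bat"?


Comparing character by character (same length = 3):
  Pos 0: 'b' vs 'b' =
  Pos 1: 'u' vs 'a' !=
  Pos 2: 's' vs 't' !=
Hamming distance = 2


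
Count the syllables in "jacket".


Word: "jacket"
Syllable breakdown: jack · et
Counting: 2 parts
= 2 syllables


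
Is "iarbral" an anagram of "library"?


Word 1: "library" → sorted: abilrry
Word 2: "iarbral" → sorted: aabilrr
Same letters? abilrry != aabilrr
Anagram = No


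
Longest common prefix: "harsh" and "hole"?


Word 1: "harsh"
Word 2: "hole"
Comparing from start:
  Pos 0: 'h' == 'h'
  Pos 1: 'a' != 'o' (stop)
LCP = "h" (length 1)


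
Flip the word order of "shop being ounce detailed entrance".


Original: "shop being ounce detailed entrance"
Words (1..n): shop | being | ounce | detailed | entrance
Reversed (n..1): entrance | detailed | ounce | being | shop
Result = "entrance detailed ounce being shop"


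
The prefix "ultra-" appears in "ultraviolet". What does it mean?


Prefix: ultra-
Example: ultraviolet = ultra- + violet
Meaning = beyond


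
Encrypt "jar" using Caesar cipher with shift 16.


Word: "jar"
Shift: 16
Each letter → (letter + shift) mod 26:
  'j' (9) + 16 = 25 → 'z'
  'a' (0) + 16 = 16 → 'q'
  'r' (17) + 16 = 7 → 'h'
Result = "zqh"


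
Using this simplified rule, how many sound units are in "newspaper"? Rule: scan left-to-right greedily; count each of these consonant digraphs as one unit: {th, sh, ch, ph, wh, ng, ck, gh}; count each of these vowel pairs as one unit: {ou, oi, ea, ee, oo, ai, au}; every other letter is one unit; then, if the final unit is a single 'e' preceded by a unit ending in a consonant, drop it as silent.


Word: "newspaper" (9 letters)
Left-to-right scan:
  1. 'n' (letter)
  2. 'e' (letter)
  3. 'w' (letter)
  4. 's' (letter)
  5. 'p' (letter)
  6. 'a' (letter)
  7. 'p' (letter)
  8. 'e' (letter)
  9. 'r' (letter)
Units from scan: 9
Sound units = 9 units


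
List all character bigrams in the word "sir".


Word: "sir" (length 3)
Number of bigrams = 3 - 2 + 1 = 2
  Position 0: "si"
  Position 1: "ir"
Bigrams = "si", "ir"


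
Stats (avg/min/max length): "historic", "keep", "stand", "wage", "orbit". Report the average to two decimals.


Lengths: "historic"=8, "keep"=4, "stand"=5, "wage"=4, "orbit"=5
Sum = 26, Count = 5
Average = 26/5 = 5.20
= avg=5.20, min=4, max=8


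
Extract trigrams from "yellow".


Word: "yellow" (length 6)
Number of trigrams = 6 - 3 + 1 = 4
  Position 0: "yel"
  Position 1: "ell"
  Position 2: "llo"
  Position 3: "low"
Trigrams = "yel", "ell", "llo", "low"


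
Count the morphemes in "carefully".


Word: "carefully"
Morphemes: care / -ful / -ly
Each morpheme carries meaning
= 3 morphemes


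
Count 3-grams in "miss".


Word: "miss" (length 4)
Number of 3-grams = length - 3 + 1 = 4 - 3 + 1
= 2


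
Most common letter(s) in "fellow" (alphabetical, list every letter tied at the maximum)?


Word: "fellow"
Letter counts:
  'e': 1
  'f': 1
  'l': 2
  'o': 1
  'w': 1
Maximum count = 2
Most frequent = 'l' (2 times each)


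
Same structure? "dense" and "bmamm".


Pattern of "dense": [0, 1, 2, 3, 1]
Pattern of "bmamm": [0, 1, 2, 1, 1]
Patterns do not match
Same pattern = No


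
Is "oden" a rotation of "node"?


Word: "node", Candidate: "oden"
Method: check if candidate is substring of word+word
"nodenode" contains "oden"? Yes
Is rotation = Yes


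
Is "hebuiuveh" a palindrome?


Word: "hebuiuveh"
Reversed: "hevuiubeh"
Forward == Backward? hebuiuveh != hevuiubeh
Palindrome = No


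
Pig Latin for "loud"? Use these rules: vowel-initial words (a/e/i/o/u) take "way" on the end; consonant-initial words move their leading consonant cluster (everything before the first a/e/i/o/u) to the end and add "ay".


Word: "loud"
Starts with consonant(s) → move to end, add 'ay'
Consonant cluster: "l"
Pig Latin = "oudlay"


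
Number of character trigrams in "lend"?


Word: "lend" (length 4)
Number of 3-grams = length - 3 + 1 = 4 - 3 + 1
= 2


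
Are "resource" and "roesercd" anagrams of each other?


Word 1: "resource" → sorted: ceeorrsu
Word 2: "roesercd" → sorted: cdeeorrs
Same letters? ceeorrsu != cdeeorrs
Anagram = No


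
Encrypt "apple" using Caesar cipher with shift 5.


Word: "apple"
Shift: 5
Each letter → (letter + shift) mod 26:
  'a' (0) + 5 = 5 → 'f'
  'p' (15) + 5 = 20 → 'u'
  'p' (15) + 5 = 20 → 'u'
  'l' (11) + 5 = 16 → 'q'
  'e' (4) + 5 = 9 → 'j'
Result = "fuuqj"


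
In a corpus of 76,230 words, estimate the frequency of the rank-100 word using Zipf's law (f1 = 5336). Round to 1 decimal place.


Zipf's law: f(r) = f(1) / r
f(1) = 5336
f(100) = 5336 / 100
= 53.4 occurrences


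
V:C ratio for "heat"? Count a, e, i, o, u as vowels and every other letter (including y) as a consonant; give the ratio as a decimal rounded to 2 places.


Word: "heat"
Vowels (a,e,i,o,u): 2
Consonants: 2
Ratio = 2/2
= 1.00


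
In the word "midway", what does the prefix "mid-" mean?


Prefix: mid-
Example: midway (mid- + way)
Meaning = middle


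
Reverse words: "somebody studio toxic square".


Original: "somebody studio toxic square"
Words (1..n): somebody | studio | toxic | square
Reversed (n..1): square | toxic | studio | somebody
Result = "square toxic studio somebody"


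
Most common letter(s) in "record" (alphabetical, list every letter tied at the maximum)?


Word: "record"
Letter counts:
  'c': 1
  'd': 1
  'e': 1
  'o': 1
  'r': 2
Maximum count = 2
Most frequent = 'r' (2 times each)


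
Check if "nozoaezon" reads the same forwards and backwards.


Word: "nozoaezon"
Reversed: "nozeaozon"
Forward == Backward? nozoaezon != nozeaozon
Palindrome = No


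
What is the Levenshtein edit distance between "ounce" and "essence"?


Word 1: "ounce" (length 5)
Word 2: "essence" (length 7)
One optimal edit sequence (insert/delete/substitute each cost 1):
  1. insert 'e'  (+1)
  2. insert 's'  (+1)
  3. substitute 'o' -> 's'  (+1)
  4. substitute 'u' -> 'e'  (+1)
  5. keep 'n'
  6. keep 'c'
  7. keep 'e'
Total edit operations: 4
Edit distance = 4


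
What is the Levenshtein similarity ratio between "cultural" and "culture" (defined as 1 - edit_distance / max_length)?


Word 1: "cultural" (length 8)
Word 2: "culture" (length 7)
One optimal edit sequence:
  1. keep 'c'
  2. keep 'u'
  3. keep 'l'
  4. keep 't'
  5. keep 'u'
  6. keep 'r'
  7. delete 'a'  (+1)
  8. substitute 'l' -> 'e'  (+1)
Edit distance = 2
Max length = max(8, 7) = 8
Similarity = 1 - 2/8
= 0.7500


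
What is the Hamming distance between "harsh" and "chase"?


Comparing character by character (same length = 5):
  Pos 0: 'h' vs 'c' !=
  Pos 1: 'a' vs 'h' !=
  Pos 2: 'r' vs 'a' !=
  Pos 3: 's' vs 's' =
  Pos 4: 'h' vs 'e' !=
Hamming distance = 4


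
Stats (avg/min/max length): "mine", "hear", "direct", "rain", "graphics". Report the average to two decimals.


Lengths: "mine"=4, "hear"=4, "direct"=6, "rain"=4, "graphics"=8
Sum = 26, Count = 5
Average = 26/5 = 5.20
= avg=5.20, min=4, max=8


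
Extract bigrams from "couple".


Word: "couple" (length 6)
Number of bigrams = 6 - 2 + 1 = 5
  Position 0: "co"
  Position 1: "ou"
  Position 2: "up"
  Position 3: "pl"
  Position 4: "le"
Bigrams = "co", "ou", "up", "pl", "le"


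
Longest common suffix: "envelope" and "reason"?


Word 1: "envelope"
Word 2: "reason"
Comparing from end:
  Pos -1: 'e' != 'n' (stop)
LCS = "" (length 0)


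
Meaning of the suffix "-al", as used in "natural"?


Suffix: -al
Example: natural = nature + -al, with a spelling change
Meaning = relating to


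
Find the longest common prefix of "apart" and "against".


Word 1: "apart"
Word 2: "against"
Comparing from start:
  Pos 0: 'a' == 'a'
  Pos 1: 'p' != 'g' (stop)
LCP = "a" (length 1)


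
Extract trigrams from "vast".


Word: "vast" (length 4)
Number of trigrams = 4 - 3 + 1 = 2
  Position 0: "vas"
  Position 1: "ast"
Trigrams = "vas", "ast"


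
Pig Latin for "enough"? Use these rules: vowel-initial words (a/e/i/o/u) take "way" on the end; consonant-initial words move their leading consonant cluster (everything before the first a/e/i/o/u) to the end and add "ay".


Word: "enough"
Starts with vowel → add 'way'
Pig Latin = "enoughway"


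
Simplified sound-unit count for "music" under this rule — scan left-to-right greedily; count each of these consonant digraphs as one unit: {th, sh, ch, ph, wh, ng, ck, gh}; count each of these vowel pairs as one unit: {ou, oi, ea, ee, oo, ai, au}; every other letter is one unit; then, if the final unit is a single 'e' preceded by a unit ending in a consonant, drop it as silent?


Word: "music" (5 letters)
Left-to-right scan:
  1. 'm' (letter)
  2. 'u' (letter)
  3. 's' (letter)
  4. 'i' (letter)
  5. 'c' (letter)
Units from scan: 5
Sound units = 5 units


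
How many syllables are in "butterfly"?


Word: "butterfly"
Syllable breakdown: but · ter · fly
Counting: 3 parts
= 3 syllables


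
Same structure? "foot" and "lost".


Pattern of "foot": [0, 1, 1, 2]
Pattern of "lost": [0, 1, 2, 3]
Patterns do not match
Same pattern = No


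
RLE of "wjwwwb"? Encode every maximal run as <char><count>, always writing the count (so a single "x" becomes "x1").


String: "wjwwwb"
Scanning for consecutive runs:
  'w' x 1
  'j' x 1
  'w' x 3
  'b' x 1
RLE = "w1j1w3b1"


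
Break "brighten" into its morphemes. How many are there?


Word: "brighten"
Morphemes: bright | -en
Each morpheme carries meaning
= 2 morphemes


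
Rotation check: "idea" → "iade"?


Word: "idea", Candidate: "iade"
Method: check if candidate is substring of word+word
"ideaidea" contains "iade"? No
Is rotation = No


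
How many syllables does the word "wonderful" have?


Word: "wonderful"
Syllable breakdown: won · der · ful
Counting: 3 parts
= 3 syllables


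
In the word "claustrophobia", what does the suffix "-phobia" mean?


Suffix: -phobia
Example: claustrophobia (claustro- + -phobia)
Meaning = fear of


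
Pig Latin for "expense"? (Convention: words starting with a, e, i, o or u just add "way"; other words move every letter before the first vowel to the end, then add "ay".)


Word: "expense"
Starts with vowel → add 'way'
Pig Latin = "expenseway"


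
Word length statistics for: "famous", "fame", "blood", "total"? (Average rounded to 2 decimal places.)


Lengths: "famous"=6, "fame"=4, "blood"=5, "total"=5
Sum = 20, Count = 4
Average = 20/4 = 5.00
= avg=5.00, min=4, max=6


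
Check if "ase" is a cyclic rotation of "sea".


Word: "sea", Candidate: "ase"
Method: check if candidate is substring of word+word
"seasea" contains "ase"? Yes
Is rotation = Yes


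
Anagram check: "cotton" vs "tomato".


Word 1: "cotton" → sorted: cnoott
Word 2: "tomato" → sorted: amoott
Same letters? cnoott != amoott
Anagram = No


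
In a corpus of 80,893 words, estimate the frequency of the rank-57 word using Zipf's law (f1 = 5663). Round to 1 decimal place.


Zipf's law: f(r) = f(1) / r
f(1) = 5663
f(57) = 5663 / 57
= 99.4 occurrences


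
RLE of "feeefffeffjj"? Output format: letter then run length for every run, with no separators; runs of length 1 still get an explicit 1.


String: "feeefffeffjj"
Scanning for consecutive runs:
  'f' x 1
  'e' x 3
  'f' x 3
  'e' x 1
  'f' x 2
  'j' x 2
RLE = "f1e3f3e1f2j2"


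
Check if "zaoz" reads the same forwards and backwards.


Word: "zaoz"
Reversed: "zoaz"
Forward == Backward? zaoz != zoaz
Palindrome = No


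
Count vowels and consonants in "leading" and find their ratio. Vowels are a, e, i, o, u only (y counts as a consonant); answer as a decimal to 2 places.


Word: "leading"
Vowels (a,e,i,o,u): 3
Consonants: 4
Ratio = 3/4
= 0.75


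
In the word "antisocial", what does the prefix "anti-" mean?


Prefix: anti-
As in: antisocial -> anti- + social
Meaning = against


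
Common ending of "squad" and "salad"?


Word 1: "squad"
Word 2: "salad"
Comparing from end:
  Pos -1: 'd' == 'd'
  Pos -2: 'a' == 'a'
  Pos -3: 'u' != 'l' (stop)
LCS = "ad" (length 2)


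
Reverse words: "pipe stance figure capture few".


Original: "pipe stance figure capture few"
Words (1..n): pipe | stance | figure | capture | few
Reversed (n..1): few | capture | figure | stance | pipe
Result = "few capture figure stance pipe"


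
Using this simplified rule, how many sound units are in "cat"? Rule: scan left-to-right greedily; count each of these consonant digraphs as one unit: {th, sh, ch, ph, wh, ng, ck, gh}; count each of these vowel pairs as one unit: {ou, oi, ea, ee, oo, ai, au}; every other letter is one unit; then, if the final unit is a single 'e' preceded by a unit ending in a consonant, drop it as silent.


Word: "cat" (3 letters)
Left-to-right scan:
  (1) 'c' (letter)
  (2) 'a' (letter)
  (3) 't' (letter)
Units from scan: 3
Sound units = 3 units


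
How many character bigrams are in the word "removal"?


Word: "removal" (length 7)
Number of 2-grams = length - 2 + 1 = 7 - 2 + 1
= 6


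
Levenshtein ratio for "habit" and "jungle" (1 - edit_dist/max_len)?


Word 1: "habit" (length 5)
Word 2: "jungle" (length 6)
One optimal edit sequence:
  1. insert 'j'  (+1)
  2. substitute 'h' -> 'u'  (+1)
  3. substitute 'a' -> 'n'  (+1)
  4. substitute 'b' -> 'g'  (+1)
  5. substitute 'i' -> 'l'  (+1)
  6. substitute 't' -> 'e'  (+1)
Edit distance = 6
Max length = max(5, 6) = 6
Similarity = 1 - 6/6
= 0.0000


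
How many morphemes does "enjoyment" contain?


Word: "enjoyment"
Morphemes: en- | joy | -ment
Each morpheme carries meaning
= 3 morphemes


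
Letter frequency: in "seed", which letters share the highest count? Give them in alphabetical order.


Word: "seed"
Letter counts:
  'd': 1
  'e': 2
  's': 1
Maximum count = 2
Most frequent = 'e' (2 times each)


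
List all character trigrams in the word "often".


Word: "often" (length 5)
Number of trigrams = 5 - 3 + 1 = 3
  Position 0: "oft"
  Position 1: "fte"
  Position 2: "ten"
Trigrams = "oft", "fte", "ten"


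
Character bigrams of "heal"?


Word: "heal" (length 4)
Number of bigrams = 4 - 2 + 1 = 3
  Position 0: "he"
  Position 1: "ea"
  Position 2: "al"
Bigrams = "he", "ea", "al"


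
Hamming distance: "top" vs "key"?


Comparing character by character (same length = 3):
  Pos 0: 't' vs 'k' !=
  Pos 1: 'o' vs 'e' !=
  Pos 2: 'p' vs 'y' !=
Hamming distance = 3


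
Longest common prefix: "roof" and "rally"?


Word 1: "roof"
Word 2: "rally"
Comparing from start:
  Pos 0: 'r' == 'r'
  Pos 1: 'o' != 'a' (stop)
LCP = "r" (length 1)


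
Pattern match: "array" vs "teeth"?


Pattern of "array": [0, 1, 1, 0, 2]
Pattern of "teeth": [0, 1, 1, 0, 2]
Patterns match
Same pattern = Yes


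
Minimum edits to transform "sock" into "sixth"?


Word 1: "sock" (length 4)
Word 2: "sixth" (length 5)
One optimal edit sequence (insert/delete/substitute each cost 1):
  1. keep 's'
  2. insert 'i'  (+1)
  3. substitute 'o' -> 'x'  (+1)
  4. substitute 'c' -> 't'  (+1)
  5. substitute 'k' -> 'h'  (+1)
Total edit operations: 4
Edit distance = 4


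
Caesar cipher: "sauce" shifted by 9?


Word: "sauce"
Shift: 9
Each letter → (letter + shift) mod 26:
  's' (18) + 9 = 1 → 'b'
  'a' (0) + 9 = 9 → 'j'
  'u' (20) + 9 = 3 → 'd'
  'c' (2) + 9 = 11 → 'l'
  'e' (4) + 9 = 13 → 'n'
Result = "bjdln"


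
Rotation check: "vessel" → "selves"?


Word: "vessel", Candidate: "selves"
Method: check if candidate is substring of word+word
"vesselvessel" contains "selves"? Yes
Is rotation = Yes


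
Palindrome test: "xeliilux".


Word: "xeliilux"
Reversed: "xuliilex"
Forward == Backward? xeliilux != xuliilex
Palindrome = No


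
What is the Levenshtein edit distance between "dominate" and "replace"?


Word 1: "dominate" (length 8)
Word 2: "replace" (length 7)
One optimal edit sequence (insert/delete/substitute each cost 1):
  1. delete 'd'  (+1)
  2. substitute 'o' -> 'r'  (+1)
  3. substitute 'm' -> 'e'  (+1)
  4. substitute 'i' -> 'p'  (+1)
  5. substitute 'n' -> 'l'  (+1)
  6. keep 'a'
  7. substitute 't' -> 'c'  (+1)
  8. keep 'e'
Total edit operations: 6
Edit distance = 6


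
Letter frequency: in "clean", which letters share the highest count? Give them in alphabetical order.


Word: "clean"
Letter counts:
  'a': 1
  'c': 1
  'e': 1
  'l': 1
  'n': 1
Maximum count = 1
Most frequent = 'a', 'c', 'e', 'l', 'n' (1 time each)


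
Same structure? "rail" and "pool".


Pattern of "rail": [0, 1, 2, 3]
Pattern of "pool": [0, 1, 1, 2]
Patterns do not match
Same pattern = No


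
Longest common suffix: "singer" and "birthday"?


Word 1: "singer"
Word 2: "birthday"
Comparing from end:
  Pos -1: 'r' != 'y' (stop)
LCS = "" (length 0)


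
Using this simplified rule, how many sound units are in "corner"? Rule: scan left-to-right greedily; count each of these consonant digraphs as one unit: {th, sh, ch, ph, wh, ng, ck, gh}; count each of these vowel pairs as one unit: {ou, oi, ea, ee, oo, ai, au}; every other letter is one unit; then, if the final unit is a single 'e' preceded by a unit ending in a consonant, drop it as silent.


Word: "corner" (6 letters)
Left-to-right scan:
  [1] 'c' (letter)
  [2] 'o' (letter)
  [3] 'r' (letter)
  [4] 'n' (letter)
  [5] 'e' (letter)
  [6] 'r' (letter)
Units from scan: 6
Sound units = 6 units


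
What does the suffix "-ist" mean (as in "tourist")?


Suffix: -ist
Example: tourist (tour + -ist)
Meaning = one who practices


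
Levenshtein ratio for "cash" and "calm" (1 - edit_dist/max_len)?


Word 1: "cash" (length 4)
Word 2: "calm" (length 4)
One optimal edit sequence:
  1. keep 'c'
  2. keep 'a'
  3. substitute 's' -> 'l'  (+1)
  4. substitute 'h' -> 'm'  (+1)
Edit distance = 2
Max length = max(4, 4) = 4
Similarity = 1 - 2/4
= 0.5000


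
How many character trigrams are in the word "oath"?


Word: "oath" (length 4)
Number of 3-grams = length - 3 + 1 = 4 - 3 + 1
= 2


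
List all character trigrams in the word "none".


Word: "none" (length 4)
Number of trigrams = 4 - 3 + 1 = 2
  Position 0: "non"
  Position 1: "one"
Trigrams = "non", "one"


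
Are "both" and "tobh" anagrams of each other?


Word 1: "both" → sorted: bhot
Word 2: "tobh" → sorted: bhot
Same letters? bhot == bhot
Anagram = Yes


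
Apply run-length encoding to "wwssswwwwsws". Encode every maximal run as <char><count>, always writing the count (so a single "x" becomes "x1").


String: "wwssswwwwsws"
Scanning for consecutive runs:
  'w' x 2
  's' x 3
  'w' x 4
  's' x 1
  'w' x 1
  's' x 1
RLE = "w2s3w4s1w1s1"


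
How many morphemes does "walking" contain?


Word: "walking"
Morphemes: walk / -ing
Each morpheme carries meaning
= 2 morphemes


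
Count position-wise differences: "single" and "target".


Comparing character by character (same length = 6):
  Pos 0: 's' vs 't' !=
  Pos 1: 'i' vs 'a' !=
  Pos 2: 'n' vs 'r' !=
  Pos 3: 'g' vs 'g' =
  Pos 4: 'l' vs 'e' !=
  Pos 5: 'e' vs 't' !=
Hamming distance = 5


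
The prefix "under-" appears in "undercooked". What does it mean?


Prefix: under-
As in: undercooked -> under- + cooked
Meaning = insufficient


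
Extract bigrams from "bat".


Word: "bat" (length 3)
Number of bigrams = 3 - 2 + 1 = 2
  Position 0: "ba"
  Position 1: "at"
Bigrams = "ba", "at"


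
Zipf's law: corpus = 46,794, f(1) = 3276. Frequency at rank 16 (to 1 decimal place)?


Zipf's law: f(r) = f(1) / r
f(1) = 3276
f(16) = 3276 / 16
= 204.8 occurrences


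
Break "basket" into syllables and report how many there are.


Word: "basket"
Syllable breakdown: bas / ket
Counting: 2 parts
= 2 syllables


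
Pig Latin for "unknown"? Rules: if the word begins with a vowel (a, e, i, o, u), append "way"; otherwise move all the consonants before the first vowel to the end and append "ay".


Word: "unknown"
Starts with vowel → add 'way'
Pig Latin = "unknownway"


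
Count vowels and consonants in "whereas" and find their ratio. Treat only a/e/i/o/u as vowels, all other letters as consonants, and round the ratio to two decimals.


Word: "whereas"
Vowels (a,e,i,o,u): 3
Consonants: 4
Ratio = 3/4
= 0.75


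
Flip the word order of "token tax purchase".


Original: "token tax purchase"
Words (1..n): token | tax | purchase
Reversed (n..1): purchase | tax | token
Result = "purchase tax token"


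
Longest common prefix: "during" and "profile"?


Word 1: "during"
Word 2: "profile"
Comparing from start:
  Pos 0: 'd' != 'p' (stop)
LCP = "" (length 0)


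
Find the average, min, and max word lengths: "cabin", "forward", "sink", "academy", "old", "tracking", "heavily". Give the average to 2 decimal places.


Lengths: "cabin"=5, "forward"=7, "sink"=4, "academy"=7, "old"=3, "tracking"=8, "heavily"=7
Sum = 41, Count = 7
Average = 41/7 = 5.86
= avg=5.86, min=3, max=8


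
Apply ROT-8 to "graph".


Word: "graph"
Shift: 8
Each letter → (letter + shift) mod 26:
  'g' (6) + 8 = 14 → 'o'
  'r' (17) + 8 = 25 → 'z'
  'a' (0) + 8 = 8 → 'i'
  'p' (15) + 8 = 23 → 'x'
  'h' (7) + 8 = 15 → 'p'
Result = "ozixp"


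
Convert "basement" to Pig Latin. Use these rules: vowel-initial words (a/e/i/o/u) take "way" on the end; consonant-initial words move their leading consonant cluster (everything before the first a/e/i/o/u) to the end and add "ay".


Word: "basement"
Starts with consonant(s) → move to end, add 'ay'
Consonant cluster: "b"
Pig Latin = "asementbay"


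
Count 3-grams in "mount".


Word: "mount" (length 5)
Number of 3-grams = length - 3 + 1 = 5 - 3 + 1
= 3


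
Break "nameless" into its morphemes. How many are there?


Word: "nameless"
Morphemes: name | -less
Each morpheme carries meaning
= 2 morphemes


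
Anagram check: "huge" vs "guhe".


Word 1: "huge" → sorted: eghu
Word 2: "guhe" → sorted: eghu
Same letters? eghu == eghu
Anagram = Yes


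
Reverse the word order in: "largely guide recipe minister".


Original: "largely guide recipe minister"
Words (1..n): largely | guide | recipe | minister
Reversed (n..1): minister | recipe | guide | largely
Result = "minister recipe guide largely"


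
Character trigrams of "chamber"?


Word: "chamber" (length 7)
Number of trigrams = 7 - 3 + 1 = 5
  Position 0: "cha"
  Position 1: "ham"
  Position 2: "amb"
  Position 3: "mbe"
  Position 4: "ber"
Trigrams = "cha", "ham", "amb", "mbe", "ber"


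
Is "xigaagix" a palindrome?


Word: "xigaagix"
Reversed: "xigaagix"
Forward == Backward? xigaagix == xigaagix
Palindrome = Yes


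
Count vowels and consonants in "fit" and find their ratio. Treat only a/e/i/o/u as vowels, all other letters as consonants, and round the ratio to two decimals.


Word: "fit"
Vowels (a,e,i,o,u): 1
Consonants: 2
Ratio = 1/2
= 0.50


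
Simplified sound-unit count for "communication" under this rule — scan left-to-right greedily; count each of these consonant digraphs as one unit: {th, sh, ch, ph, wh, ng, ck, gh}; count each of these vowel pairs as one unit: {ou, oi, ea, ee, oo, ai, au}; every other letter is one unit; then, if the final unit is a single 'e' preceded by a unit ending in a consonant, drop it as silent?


Word: "communication" (13 letters)
Left-to-right scan:
  [1] 'c' (letter)
  [2] 'o' (letter)
  [3] 'm' (letter)
  [4] 'm' (letter)
  [5] 'u' (letter)
  [6] 'n' (letter)
  [7] 'i' (letter)
  [8] 'c' (letter)
  [9] 'a' (letter)
  [10] 't' (letter)
  [11] 'i' (letter)
  [12] 'o' (letter)
  [13] 'n' (letter)
Units from scan: 13
Sound units = 13 units


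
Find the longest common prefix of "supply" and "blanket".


Word 1: "supply"
Word 2: "blanket"
Comparing from start:
  Pos 0: 's' != 'b' (stop)
LCP = "" (length 0)


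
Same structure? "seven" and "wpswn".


Pattern of "seven": [0, 1, 2, 1, 3]
Pattern of "wpswn": [0, 1, 2, 0, 3]
Patterns do not match
Same pattern = No


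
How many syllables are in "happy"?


Word: "happy"
Syllable breakdown: hap | py
Counting: 2 parts
= 2 syllables


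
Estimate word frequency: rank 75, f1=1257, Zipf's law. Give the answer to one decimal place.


Zipf's law: f(r) = f(1) / r
f(1) = 1257
f(75) = 1257 / 75
= 16.8 occurrences


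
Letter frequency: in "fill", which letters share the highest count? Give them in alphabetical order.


Word: "fill"
Letter counts:
  'f': 1
  'i': 1
  'l': 2
Maximum count = 2
Most frequent = 'l' (2 times each)


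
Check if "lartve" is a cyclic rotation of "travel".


Word: "travel", Candidate: "lartve"
Method: check if candidate is substring of word+word
"traveltravel" contains "lartve"? No
Is rotation = No


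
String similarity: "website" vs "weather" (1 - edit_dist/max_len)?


Word 1: "website" (length 7)
Word 2: "weather" (length 7)
One optimal edit sequence:
  1. keep 'w'
  2. keep 'e'
  3. substitute 'b' -> 'a'  (+1)
  4. substitute 's' -> 't'  (+1)
  5. substitute 'i' -> 'h'  (+1)
  6. substitute 't' -> 'e'  (+1)
  7. substitute 'e' -> 'r'  (+1)
Edit distance = 5
Max length = max(7, 7) = 7
Similarity = 1 - 5/7
= 0.2857


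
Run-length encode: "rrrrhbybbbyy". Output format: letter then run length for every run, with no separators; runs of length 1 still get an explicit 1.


String: "rrrrhbybbbyy"
Scanning for consecutive runs:
  'r' x 4
  'h' x 1
  'b' x 1
  'y' x 1
  'b' x 3
  'y' x 2
RLE = "r4h1b1y1b3y2"


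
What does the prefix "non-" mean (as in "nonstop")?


Prefix: non-
Example: nonstop (non- + stop)
Meaning = not


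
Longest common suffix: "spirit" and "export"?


Word 1: "spirit"
Word 2: "export"
Comparing from end:
  Pos -1: 't' == 't'
  Pos -2: 'i' != 'r' (stop)
LCS = "t" (length 1)


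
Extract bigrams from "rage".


Word: "rage" (length 4)
Number of bigrams = 4 - 2 + 1 = 3
  Position 0: "ra"
  Position 1: "ag"
  Position 2: "ge"
Bigrams = "ra", "ag", "ge"


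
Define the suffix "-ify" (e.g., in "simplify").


Suffix: -ify
Example: simplify = simple + -ify, with a spelling change
Meaning = to make


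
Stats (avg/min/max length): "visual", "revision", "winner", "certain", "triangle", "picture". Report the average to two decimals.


Lengths: "visual"=6, "revision"=8, "winner"=6, "certain"=7, "triangle"=8, "picture"=7
Sum = 42, Count = 6
Average = 42/6 = 7.00
= avg=7.00, min=6, max=8


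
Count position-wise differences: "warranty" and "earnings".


Comparing character by character (same length = 8):
  Pos 0: 'w' vs 'e' !=
  Pos 1: 'a' vs 'a' =
  Pos 2: 'r' vs 'r' =
  Pos 3: 'r' vs 'n' !=
  Pos 4: 'a' vs 'i' !=
  Pos 5: 'n' vs 'n' =
  Pos 6: 't' vs 'g' !=
  Pos 7: 'y' vs 's' !=
Hamming distance = 5


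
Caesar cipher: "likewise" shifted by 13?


Word: "likewise"
Shift: 13
Each letter → (letter + shift) mod 26:
  'l' (11) + 13 = 24 → 'y'
  'i' (8) + 13 = 21 → 'v'
  'k' (10) + 13 = 23 → 'x'
  'e' (4) + 13 = 17 → 'r'
  'w' (22) + 13 = 9 → 'j'
  'i' (8) + 13 = 21 → 'v'
  's' (18) + 13 = 5 → 'f'
  'e' (4) + 13 = 17 → 'r'
Result = "yvxrjvfr"


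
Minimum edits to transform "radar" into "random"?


Word 1: "radar" (length 5)
Word 2: "random" (length 6)
One optimal edit sequence (insert/delete/substitute each cost 1):
  1. keep 'r'
  2. keep 'a'
  3. insert 'n'  (+1)
  4. keep 'd'
  5. substitute 'a' -> 'o'  (+1)
  6. substitute 'r' -> 'm'  (+1)
Total edit operations: 3
Edit distance = 3


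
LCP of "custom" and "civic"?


Word 1: "custom"
Word 2: "civic"
Comparing from start:
  Pos 0: 'c' == 'c'
  Pos 1: 'u' != 'i' (stop)
LCP = "c" (length 1)


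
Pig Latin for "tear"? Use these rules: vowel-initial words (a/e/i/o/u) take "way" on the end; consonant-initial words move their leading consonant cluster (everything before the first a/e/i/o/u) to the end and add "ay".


Word: "tear"
Starts with consonant(s) → move to end, add 'ay'
Consonant cluster: "t"
Pig Latin = "eartay"


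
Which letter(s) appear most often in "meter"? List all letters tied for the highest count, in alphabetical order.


Word: "meter"
Letter counts:
  'e': 2
  'm': 1
  'r': 1
  't': 1
Maximum count = 2
Most frequent = 'e' (2 times each)
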